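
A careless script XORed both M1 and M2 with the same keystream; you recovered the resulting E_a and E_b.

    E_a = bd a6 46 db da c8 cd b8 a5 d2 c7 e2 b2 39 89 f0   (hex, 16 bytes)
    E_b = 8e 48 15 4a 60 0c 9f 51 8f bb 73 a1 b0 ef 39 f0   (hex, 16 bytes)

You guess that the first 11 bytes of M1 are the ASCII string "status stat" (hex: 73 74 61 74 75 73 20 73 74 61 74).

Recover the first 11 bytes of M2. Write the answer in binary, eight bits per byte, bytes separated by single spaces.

01000000 10011010 00110010 11100101 11001111 10110111 01110010 10011010 01011110 00001000 11000000

First, E_a ⊕ E_b = (M1 ⊕ K) ⊕ (M2 ⊕ K) = M1 ⊕ M2, so the key drops out. Then M2 = (M1 ⊕ M2) ⊕ M1 over the first 11 bytes.
byte 0: (bd ⊕ 8e) ⊕ 73 = 33 ⊕ 73 = 40
byte 1: (a6 ⊕ 48) ⊕ 74 = ee ⊕ 74 = 9a
byte 2: (46 ⊕ 15) ⊕ 61 = 53 ⊕ 61 = 32
byte 3: (db ⊕ 4a) ⊕ 74 = 91 ⊕ 74 = e5
byte 4: (da ⊕ 60) ⊕ 75 = ba ⊕ 75 = cf
byte 5: (c8 ⊕ 0c) ⊕ 73 = c4 ⊕ 73 = b7
byte 6: (cd ⊕ 9f) ⊕ 20 = 52 ⊕ 20 = 72
byte 7: (b8 ⊕ 51) ⊕ 73 = e9 ⊕ 73 = 9a
byte 8: (a5 ⊕ 8f) ⊕ 74 = 2a ⊕ 74 = 5e
byte 9: (d2 ⊕ bb) ⊕ 61 = 69 ⊕ 61 = 08
byte 10: (c7 ⊕ 73) ⊕ 74 = b4 ⊕ 74 = c0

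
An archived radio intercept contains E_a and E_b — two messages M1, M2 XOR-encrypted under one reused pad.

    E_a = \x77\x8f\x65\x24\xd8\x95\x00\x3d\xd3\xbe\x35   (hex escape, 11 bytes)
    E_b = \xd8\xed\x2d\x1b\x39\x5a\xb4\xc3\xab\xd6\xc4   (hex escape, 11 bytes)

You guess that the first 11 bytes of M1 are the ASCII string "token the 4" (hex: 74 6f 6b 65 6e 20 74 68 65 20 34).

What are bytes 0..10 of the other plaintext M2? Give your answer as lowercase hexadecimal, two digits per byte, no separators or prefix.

db0d235a8fefc0961d48c5

First, E_a ⊕ E_b = (M1 ⊕ K) ⊕ (M2 ⊕ K) = M1 ⊕ M2, so the key drops out. Then M2 = (M1 ⊕ M2) ⊕ M1 over the first 11 bytes.
byte 0: (77 ⊕ d8) ⊕ 74 = af ⊕ 74 = db
byte 1: (8f ⊕ ed) ⊕ 6f = 62 ⊕ 6f = 0d
byte 2: (65 ⊕ 2d) ⊕ 6b = 48 ⊕ 6b = 23
byte 3: (24 ⊕ 1b) ⊕ 65 = 3f ⊕ 65 = 5a
byte 4: (d8 ⊕ 39) ⊕ 6e = e1 ⊕ 6e = 8f
byte 5: (95 ⊕ 5a) ⊕ 20 = cf ⊕ 20 = ef
byte 6: (00 ⊕ b4) ⊕ 74 = b4 ⊕ 74 = c0
byte 7: (3d ⊕ c3) ⊕ 68 = fe ⊕ 68 = 96
byte 8: (d3 ⊕ ab) ⊕ 65 = 78 ⊕ 65 = 1d
byte 9: (be ⊕ d6) ⊕ 20 = 68 ⊕ 20 = 48
byte 10: (35 ⊕ c4) ⊕ 34 = f1 ⊕ 34 = c5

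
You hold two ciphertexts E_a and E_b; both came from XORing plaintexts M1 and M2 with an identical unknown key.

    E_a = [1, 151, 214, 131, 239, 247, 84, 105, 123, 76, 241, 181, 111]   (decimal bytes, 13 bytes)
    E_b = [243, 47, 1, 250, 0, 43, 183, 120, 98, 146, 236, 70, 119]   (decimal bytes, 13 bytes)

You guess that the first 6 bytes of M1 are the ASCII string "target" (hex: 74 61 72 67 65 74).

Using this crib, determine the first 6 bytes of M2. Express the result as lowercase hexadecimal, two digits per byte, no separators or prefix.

86d9a51e8aa8

First, E_a ⊕ E_b = (M1 ⊕ K) ⊕ (M2 ⊕ K) = M1 ⊕ M2, so the key drops out. Then M2 = (M1 ⊕ M2) ⊕ M1 over the first 6 bytes.
byte 0: (01 ⊕ f3) ⊕ 74 = f2 ⊕ 74 = 86
byte 1: (97 ⊕ 2f) ⊕ 61 = b8 ⊕ 61 = d9
byte 2: (d6 ⊕ 01) ⊕ 72 = d7 ⊕ 72 = a5
byte 3: (83 ⊕ fa) ⊕ 67 = 79 ⊕ 67 = 1e
byte 4: (ef ⊕ 00) ⊕ 65 = ef ⊕ 65 = 8a
byte 5: (f7 ⊕ 2b) ⊕ 74 = dc ⊕ 74 = a8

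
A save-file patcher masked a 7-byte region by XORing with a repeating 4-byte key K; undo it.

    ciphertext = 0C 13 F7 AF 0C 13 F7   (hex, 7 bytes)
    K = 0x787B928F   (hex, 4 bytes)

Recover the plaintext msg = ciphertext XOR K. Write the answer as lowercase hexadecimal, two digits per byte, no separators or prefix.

The 4-byte key repeats, so the effective keystream is 78 7b 92 8f 78 7b 92.
byte 0: 0c xor 78 = 74
byte 1: 13 xor 7b = 68
byte 2: f7 xor 92 = 65
byte 3: af xor 8f = 20
byte 4: 0c xor 78 = 74
byte 5: 13 xor 7b = 68
byte 6: f7 xor 92 = 65

74686520746865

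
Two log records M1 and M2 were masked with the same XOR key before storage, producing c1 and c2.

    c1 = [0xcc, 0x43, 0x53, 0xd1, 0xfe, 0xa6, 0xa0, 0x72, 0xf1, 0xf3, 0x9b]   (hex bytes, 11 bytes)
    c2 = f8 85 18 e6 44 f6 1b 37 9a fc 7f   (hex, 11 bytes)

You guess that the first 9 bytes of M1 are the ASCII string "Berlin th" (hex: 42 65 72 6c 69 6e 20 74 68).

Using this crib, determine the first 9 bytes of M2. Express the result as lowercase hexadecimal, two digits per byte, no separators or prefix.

76a3395bd33e9b3103

First, c1 ⊕ c2 = (M1 ⊕ K) ⊕ (M2 ⊕ K) = M1 ⊕ M2, so the key drops out. Then M2 = (M1 ⊕ M2) ⊕ M1 over the first 9 bytes.
byte 0: (cc xor f8) xor 42 = 34 xor 42 = 76
byte 1: (43 xor 85) xor 65 = c6 xor 65 = a3
byte 2: (53 xor 18) xor 72 = 4b xor 72 = 39
byte 3: (d1 xor e6) xor 6c = 37 xor 6c = 5b
byte 4: (fe xor 44) xor 69 = ba xor 69 = d3
byte 5: (a6 xor f6) xor 6e = 50 xor 6e = 3e
byte 6: (a0 xor 1b) xor 20 = bb xor 20 = 9b
byte 7: (72 xor 37) xor 74 = 45 xor 74 = 31
byte 8: (f1 xor 9a) xor 68 = 6b xor 68 = 03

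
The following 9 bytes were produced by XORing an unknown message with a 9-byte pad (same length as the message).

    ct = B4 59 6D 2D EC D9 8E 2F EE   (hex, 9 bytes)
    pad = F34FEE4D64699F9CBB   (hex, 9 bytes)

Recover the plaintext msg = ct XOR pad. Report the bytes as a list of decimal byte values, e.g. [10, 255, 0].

[71, 22, 131, 96, 136, 176, 17, 179, 85]

byte 0: 180 XOR 243 =  71
byte 1:  89 XOR  79 =  22
byte 2: 109 XOR 238 = 131
byte 3:  45 XOR  77 =  96
byte 4: 236 XOR 100 = 136
byte 5: 217 XOR 105 = 176
byte 6: 142 XOR 159 =  17
byte 7:  47 XOR 156 = 179
byte 8: 238 XOR 187 =  85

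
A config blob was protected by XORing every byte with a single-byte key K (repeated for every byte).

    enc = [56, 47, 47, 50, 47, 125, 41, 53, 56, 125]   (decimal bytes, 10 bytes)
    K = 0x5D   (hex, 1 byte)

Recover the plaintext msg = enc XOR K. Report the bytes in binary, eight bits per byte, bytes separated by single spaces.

01100101 01110010 01110010 01101111 01110010 00100000 01110100 01101000 01100101 00100000

The 1-byte key repeats, so the effective keystream is 5d 5d 5d 5d 5d 5d 5d 5d 5d 5d.
byte 0: 38 XOR 5d = 65
byte 1: 2f XOR 5d = 72
byte 2: 2f XOR 5d = 72
byte 3: 32 XOR 5d = 6f
byte 4: 2f XOR 5d = 72
byte 5: 7d XOR 5d = 20
byte 6: 29 XOR 5d = 74
byte 7: 35 XOR 5d = 68
byte 8: 38 XOR 5d = 65
byte 9: 7d XOR 5d = 20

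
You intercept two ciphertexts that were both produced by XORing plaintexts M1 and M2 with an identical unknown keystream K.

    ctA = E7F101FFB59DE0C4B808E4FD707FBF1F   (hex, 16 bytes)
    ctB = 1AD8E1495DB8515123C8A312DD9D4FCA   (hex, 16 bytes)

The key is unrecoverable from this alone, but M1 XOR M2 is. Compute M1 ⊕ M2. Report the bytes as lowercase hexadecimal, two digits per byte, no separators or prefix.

fd29e0b6e825b1959bc047efade2f0d5

ctA ⊕ ctB = (M1 ⊕ K) ⊕ (M2 ⊕ K) = M1 ⊕ M2 — the shared key cancels under XOR.
byte 0: e7 ^ 1a = fd
byte 1: f1 ^ d8 = 29
byte 2: 01 ^ e1 = e0
byte 3: ff ^ 49 = b6
byte 4: b5 ^ 5d = e8
byte 5: 9d ^ b8 = 25
byte 6: e0 ^ 51 = b1
byte 7: c4 ^ 51 = 95
byte 8: b8 ^ 23 = 9b
byte 9: 08 ^ c8 = c0
byte 10: e4 ^ a3 = 47
byte 11: fd ^ 12 = ef
byte 12: 70 ^ dd = ad
byte 13: 7f ^ 9d = e2
byte 14: bf ^ 4f = f0
byte 15: 1f ^ ca = d5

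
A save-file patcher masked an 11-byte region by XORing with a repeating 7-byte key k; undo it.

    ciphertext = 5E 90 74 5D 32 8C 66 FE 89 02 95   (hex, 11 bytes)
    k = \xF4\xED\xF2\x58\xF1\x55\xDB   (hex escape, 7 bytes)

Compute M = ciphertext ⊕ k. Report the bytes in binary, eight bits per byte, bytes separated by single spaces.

10101010 01111101 10000110 00000101 11000011 11011001 10111101 00001010 01100100 11110000 11001101

The 7-byte key repeats, so the effective keystream is f4 ed f2 58 f1 55 db f4 ed f2 58.
byte 0: 5e ⊕ f4 = aa
byte 1: 90 ⊕ ed = 7d
byte 2: 74 ⊕ f2 = 86
byte 3: 5d ⊕ 58 = 05
byte 4: 32 ⊕ f1 = c3
byte 5: 8c ⊕ 55 = d9
byte 6: 66 ⊕ db = bd
byte 7: fe ⊕ f4 = 0a
byte 8: 89 ⊕ ed = 64
byte 9: 02 ⊕ f2 = f0
byte 10: 95 ⊕ 58 = cd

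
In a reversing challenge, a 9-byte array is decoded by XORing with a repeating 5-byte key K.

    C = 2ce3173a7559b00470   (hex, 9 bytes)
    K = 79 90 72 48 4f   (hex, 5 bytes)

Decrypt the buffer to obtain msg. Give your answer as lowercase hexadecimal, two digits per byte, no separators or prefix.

The 5-byte key repeats, so the effective keystream is 79 90 72 48 4f 79 90 72 48.
byte 0: 00101100 XOR 01111001 = 01010101
byte 1: 11100011 XOR 10010000 = 01110011
byte 2: 00010111 XOR 01110010 = 01100101
byte 3: 00111010 XOR 01001000 = 01110010
byte 4: 01110101 XOR 01001111 = 00111010
byte 5: 01011001 XOR 01111001 = 00100000
byte 6: 10110000 XOR 10010000 = 00100000
byte 7: 00000100 XOR 01110010 = 01110110
byte 8: 01110000 XOR 01001000 = 00111000

557365723a20207638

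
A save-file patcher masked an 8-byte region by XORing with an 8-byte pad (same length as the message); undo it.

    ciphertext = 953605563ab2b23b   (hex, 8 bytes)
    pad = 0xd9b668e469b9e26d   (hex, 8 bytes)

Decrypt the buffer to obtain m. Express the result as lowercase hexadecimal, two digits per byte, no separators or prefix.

4c806db2530b5056

XOR is its own inverse, so applying the key byte-wise gives the result directly.
95 ^ d9 = 4c
36 ^ b6 = 80
05 ^ 68 = 6d
56 ^ e4 = b2
3a ^ 69 = 53
b2 ^ b9 = 0b
b2 ^ e2 = 50
3b ^ 6d = 56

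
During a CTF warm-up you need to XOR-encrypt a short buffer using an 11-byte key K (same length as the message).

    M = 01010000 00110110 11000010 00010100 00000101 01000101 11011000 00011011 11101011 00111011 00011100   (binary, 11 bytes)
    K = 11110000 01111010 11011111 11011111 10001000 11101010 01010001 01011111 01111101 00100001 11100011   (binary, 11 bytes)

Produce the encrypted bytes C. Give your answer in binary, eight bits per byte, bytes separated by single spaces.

10100000 01001100 00011101 11001011 10001101 10101111 10001001 01000100 10010110 00011010 11111111

XOR is its own inverse, so applying the key byte-wise gives the result directly.
50 ⊕ f0 = a0
36 ⊕ 7a = 4c
c2 ⊕ df = 1d
14 ⊕ df = cb
05 ⊕ 88 = 8d
45 ⊕ ea = af
d8 ⊕ 51 = 89
1b ⊕ 5f = 44
eb ⊕ 7d = 96
3b ⊕ 21 = 1a
1c ⊕ e3 = ff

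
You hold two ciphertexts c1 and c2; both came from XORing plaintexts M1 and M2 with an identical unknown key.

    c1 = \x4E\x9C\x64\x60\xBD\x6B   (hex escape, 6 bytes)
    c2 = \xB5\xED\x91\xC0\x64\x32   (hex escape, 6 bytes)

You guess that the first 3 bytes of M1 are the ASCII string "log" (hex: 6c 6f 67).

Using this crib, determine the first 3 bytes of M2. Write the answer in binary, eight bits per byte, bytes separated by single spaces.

First, c1 ⊕ c2 = (M1 ⊕ K) ⊕ (M2 ⊕ K) = M1 ⊕ M2, so the key drops out. Then M2 = (M1 ⊕ M2) ⊕ M1 over the first 3 bytes.
byte 0: (4e ⊕ b5) ⊕ 6c = fb ⊕ 6c = 97
byte 1: (9c ⊕ ed) ⊕ 6f = 71 ⊕ 6f = 1e
byte 2: (64 ⊕ 91) ⊕ 67 = f5 ⊕ 67 = 92

10010111 00011110 10010010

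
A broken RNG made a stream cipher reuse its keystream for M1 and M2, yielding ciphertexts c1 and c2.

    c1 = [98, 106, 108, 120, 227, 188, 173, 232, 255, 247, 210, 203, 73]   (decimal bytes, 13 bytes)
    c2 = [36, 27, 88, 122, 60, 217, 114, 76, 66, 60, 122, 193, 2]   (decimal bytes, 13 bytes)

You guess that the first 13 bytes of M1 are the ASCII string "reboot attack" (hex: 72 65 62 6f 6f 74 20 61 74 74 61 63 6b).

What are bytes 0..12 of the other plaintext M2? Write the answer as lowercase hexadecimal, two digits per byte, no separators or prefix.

First, c1 ⊕ c2 = (M1 ⊕ K) ⊕ (M2 ⊕ K) = M1 ⊕ M2, so the key drops out. Then M2 = (M1 ⊕ M2) ⊕ M1 over the first 13 bytes.
byte 0: (62 XOR 24) XOR 72 = 46 XOR 72 = 34
byte 1: (6a XOR 1b) XOR 65 = 71 XOR 65 = 14
byte 2: (6c XOR 58) XOR 62 = 34 XOR 62 = 56
byte 3: (78 XOR 7a) XOR 6f = 02 XOR 6f = 6d
byte 4: (e3 XOR 3c) XOR 6f = df XOR 6f = b0
byte 5: (bc XOR d9) XOR 74 = 65 XOR 74 = 11
byte 6: (ad XOR 72) XOR 20 = df XOR 20 = ff
byte 7: (e8 XOR 4c) XOR 61 = a4 XOR 61 = c5
byte 8: (ff XOR 42) XOR 74 = bd XOR 74 = c9
byte 9: (f7 XOR 3c) XOR 74 = cb XOR 74 = bf
byte 10: (d2 XOR 7a) XOR 61 = a8 XOR 61 = c9
byte 11: (cb XOR c1) XOR 63 = 0a XOR 63 = 69
byte 12: (49 XOR 02) XOR 6b = 4b XOR 6b = 20

3414566db011ffc5c9bfc96920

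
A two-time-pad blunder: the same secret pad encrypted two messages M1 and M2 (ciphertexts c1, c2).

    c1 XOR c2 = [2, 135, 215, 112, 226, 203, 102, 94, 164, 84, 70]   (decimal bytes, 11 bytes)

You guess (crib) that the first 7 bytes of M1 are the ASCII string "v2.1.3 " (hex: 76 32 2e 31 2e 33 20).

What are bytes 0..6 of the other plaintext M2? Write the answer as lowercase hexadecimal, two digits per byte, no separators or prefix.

Since c1 ⊕ c2 = M1 ⊕ M2, XORing with the guessed M1 bytes yields the corresponding M2 bytes: M2 = (c1 ⊕ c2) ⊕ M1.
byte 0: 02 ⊕ 76 = 74
byte 1: 87 ⊕ 32 = b5
byte 2: d7 ⊕ 2e = f9
byte 3: 70 ⊕ 31 = 41
byte 4: e2 ⊕ 2e = cc
byte 5: cb ⊕ 33 = f8
byte 6: 66 ⊕ 20 = 46

74b5f941ccf846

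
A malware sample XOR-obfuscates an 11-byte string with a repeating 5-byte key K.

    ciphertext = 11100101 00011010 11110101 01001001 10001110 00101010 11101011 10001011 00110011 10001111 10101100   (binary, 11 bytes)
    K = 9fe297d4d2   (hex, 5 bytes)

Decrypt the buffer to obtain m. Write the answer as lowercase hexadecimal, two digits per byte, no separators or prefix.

7af8629d5cb5091ce75d33

The 5-byte key repeats, so the effective keystream is 9f e2 97 d4 d2 9f e2 97 d4 d2 9f.
byte 0: e5 XOR 9f = 7a
byte 1: 1a XOR e2 = f8
byte 2: f5 XOR 97 = 62
byte 3: 49 XOR d4 = 9d
byte 4: 8e XOR d2 = 5c
byte 5: 2a XOR 9f = b5
byte 6: eb XOR e2 = 09
byte 7: 8b XOR 97 = 1c
byte 8: 33 XOR d4 = e7
byte 9: 8f XOR d2 = 5d
byte 10: ac XOR 9f = 33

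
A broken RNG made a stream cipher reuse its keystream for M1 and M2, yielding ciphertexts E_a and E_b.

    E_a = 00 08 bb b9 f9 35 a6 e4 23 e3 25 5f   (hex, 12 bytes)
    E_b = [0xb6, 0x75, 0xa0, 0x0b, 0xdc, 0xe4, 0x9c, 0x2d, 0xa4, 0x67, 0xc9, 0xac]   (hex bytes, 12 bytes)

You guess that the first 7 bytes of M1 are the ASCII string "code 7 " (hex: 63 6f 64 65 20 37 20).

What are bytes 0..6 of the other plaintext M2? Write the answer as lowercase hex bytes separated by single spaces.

d5 12 7f d7 05 e6 1a

First, E_a ⊕ E_b = (M1 ⊕ K) ⊕ (M2 ⊕ K) = M1 ⊕ M2, so the key drops out. Then M2 = (M1 ⊕ M2) ⊕ M1 over the first 7 bytes.
byte 0: (00 XOR b6) XOR 63 = b6 XOR 63 = d5
byte 1: (08 XOR 75) XOR 6f = 7d XOR 6f = 12
byte 2: (bb XOR a0) XOR 64 = 1b XOR 64 = 7f
byte 3: (b9 XOR 0b) XOR 65 = b2 XOR 65 = d7
byte 4: (f9 XOR dc) XOR 20 = 25 XOR 20 = 05
byte 5: (35 XOR e4) XOR 37 = d1 XOR 37 = e6
byte 6: (a6 XOR 9c) XOR 20 = 3a XOR 20 = 1a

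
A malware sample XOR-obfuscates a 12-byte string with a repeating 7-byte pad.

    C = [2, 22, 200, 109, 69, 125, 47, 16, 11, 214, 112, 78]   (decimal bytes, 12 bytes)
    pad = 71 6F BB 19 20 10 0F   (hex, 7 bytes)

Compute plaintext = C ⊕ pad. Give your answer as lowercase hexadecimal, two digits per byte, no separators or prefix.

The 7-byte key repeats, so the effective keystream is 71 6f bb 19 20 10 0f 71 6f bb 19 20.
byte 0: 02 XOR 71 = 73
byte 1: 16 XOR 6f = 79
byte 2: c8 XOR bb = 73
byte 3: 6d XOR 19 = 74
byte 4: 45 XOR 20 = 65
byte 5: 7d XOR 10 = 6d
byte 6: 2f XOR 0f = 20
byte 7: 10 XOR 71 = 61
byte 8: 0b XOR 6f = 64
byte 9: d6 XOR bb = 6d
byte 10: 70 XOR 19 = 69
byte 11: 4e XOR 20 = 6e

73797374656d2061646d696e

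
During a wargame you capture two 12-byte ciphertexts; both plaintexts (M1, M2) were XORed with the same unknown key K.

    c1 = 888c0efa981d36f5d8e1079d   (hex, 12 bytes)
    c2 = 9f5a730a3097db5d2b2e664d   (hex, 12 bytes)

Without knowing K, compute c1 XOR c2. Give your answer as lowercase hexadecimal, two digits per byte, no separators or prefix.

c1 ⊕ c2 = (M1 ⊕ K) ⊕ (M2 ⊕ K) = M1 ⊕ M2 — the shared key cancels under XOR.
byte 0: 88 XOR 9f = 17
byte 1: 8c XOR 5a = d6
byte 2: 0e XOR 73 = 7d
byte 3: fa XOR 0a = f0
byte 4: 98 XOR 30 = a8
byte 5: 1d XOR 97 = 8a
byte 6: 36 XOR db = ed
byte 7: f5 XOR 5d = a8
byte 8: d8 XOR 2b = f3
byte 9: e1 XOR 2e = cf
byte 10: 07 XOR 66 = 61
byte 11: 9d XOR 4d = d0

17d67df0a88aeda8f3cf61d0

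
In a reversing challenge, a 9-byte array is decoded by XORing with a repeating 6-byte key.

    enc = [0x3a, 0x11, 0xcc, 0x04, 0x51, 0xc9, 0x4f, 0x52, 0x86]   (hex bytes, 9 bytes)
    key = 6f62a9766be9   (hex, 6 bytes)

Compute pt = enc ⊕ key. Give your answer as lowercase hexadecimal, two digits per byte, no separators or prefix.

The 6-byte key repeats, so the effective keystream is 6f 62 a9 76 6b e9 6f 62 a9.
byte 0:  58 xor 111 =  85
byte 1:  17 xor  98 = 115
byte 2: 204 xor 169 = 101
byte 3:   4 xor 118 = 114
byte 4:  81 xor 107 =  58
byte 5: 201 xor 233 =  32
byte 6:  79 xor 111 =  32
byte 7:  82 xor  98 =  48
byte 8: 134 xor 169 =  47

557365723a2020302f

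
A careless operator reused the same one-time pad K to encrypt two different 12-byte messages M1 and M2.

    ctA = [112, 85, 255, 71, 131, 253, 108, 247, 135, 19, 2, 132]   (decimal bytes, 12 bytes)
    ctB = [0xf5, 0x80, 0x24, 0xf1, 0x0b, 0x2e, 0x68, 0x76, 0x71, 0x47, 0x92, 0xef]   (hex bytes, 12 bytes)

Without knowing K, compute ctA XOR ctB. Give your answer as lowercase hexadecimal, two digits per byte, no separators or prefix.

ctA ⊕ ctB = (M1 ⊕ K) ⊕ (M2 ⊕ K) = M1 ⊕ M2 — the shared key cancels under XOR.
byte 0: 70 ⊕ f5 = 85
byte 1: 55 ⊕ 80 = d5
byte 2: ff ⊕ 24 = db
byte 3: 47 ⊕ f1 = b6
byte 4: 83 ⊕ 0b = 88
byte 5: fd ⊕ 2e = d3
byte 6: 6c ⊕ 68 = 04
byte 7: f7 ⊕ 76 = 81
byte 8: 87 ⊕ 71 = f6
byte 9: 13 ⊕ 47 = 54
byte 10: 02 ⊕ 92 = 90
byte 11: 84 ⊕ ef = 6b

85d5dbb688d30481f654906b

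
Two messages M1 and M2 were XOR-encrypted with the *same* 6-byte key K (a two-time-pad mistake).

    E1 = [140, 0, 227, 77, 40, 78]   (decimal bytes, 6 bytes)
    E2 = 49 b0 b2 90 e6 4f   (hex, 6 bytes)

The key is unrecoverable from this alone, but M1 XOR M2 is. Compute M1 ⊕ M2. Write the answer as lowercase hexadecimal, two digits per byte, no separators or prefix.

c5b051ddce01

E1 ⊕ E2 = (M1 ⊕ K) ⊕ (M2 ⊕ K) = M1 ⊕ M2 — the shared key cancels under XOR.
8c XOR 49 = c5
00 XOR b0 = b0
e3 XOR b2 = 51
4d XOR 90 = dd
28 XOR e6 = ce
4e XOR 4f = 01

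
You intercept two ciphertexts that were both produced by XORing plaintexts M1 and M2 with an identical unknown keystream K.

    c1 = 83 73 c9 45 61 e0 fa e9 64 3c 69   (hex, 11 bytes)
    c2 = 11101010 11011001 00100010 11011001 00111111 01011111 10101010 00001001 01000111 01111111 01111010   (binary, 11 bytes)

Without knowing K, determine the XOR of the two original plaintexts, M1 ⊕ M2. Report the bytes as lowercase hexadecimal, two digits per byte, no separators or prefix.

c1 ⊕ c2 = (M1 ⊕ K) ⊕ (M2 ⊕ K) = M1 ⊕ M2 — the shared key cancels under XOR.
byte 0: 131 ^ 234 = 105
byte 1: 115 ^ 217 = 170
byte 2: 201 ^  34 = 235
byte 3:  69 ^ 217 = 156
byte 4:  97 ^  63 =  94
byte 5: 224 ^  95 = 191
byte 6: 250 ^ 170 =  80
byte 7: 233 ^   9 = 224
byte 8: 100 ^  71 =  35
byte 9:  60 ^ 127 =  67
byte 10: 105 ^ 122 =  19

69aaeb9c5ebf50e0234313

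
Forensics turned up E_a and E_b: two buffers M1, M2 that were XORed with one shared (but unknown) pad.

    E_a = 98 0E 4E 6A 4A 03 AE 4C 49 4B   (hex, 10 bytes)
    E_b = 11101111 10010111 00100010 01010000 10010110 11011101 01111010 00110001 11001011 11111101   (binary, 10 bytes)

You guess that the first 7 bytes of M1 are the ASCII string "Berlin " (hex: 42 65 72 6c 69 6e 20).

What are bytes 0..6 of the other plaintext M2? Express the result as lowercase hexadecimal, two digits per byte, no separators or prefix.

35fc1e56b5b0f4

First, E_a ⊕ E_b = (M1 ⊕ K) ⊕ (M2 ⊕ K) = M1 ⊕ M2, so the key drops out. Then M2 = (M1 ⊕ M2) ⊕ M1 over the first 7 bytes.
byte 0: (98 XOR ef) XOR 42 = 77 XOR 42 = 35
byte 1: (0e XOR 97) XOR 65 = 99 XOR 65 = fc
byte 2: (4e XOR 22) XOR 72 = 6c XOR 72 = 1e
byte 3: (6a XOR 50) XOR 6c = 3a XOR 6c = 56
byte 4: (4a XOR 96) XOR 69 = dc XOR 69 = b5
byte 5: (03 XOR dd) XOR 6e = de XOR 6e = b0
byte 6: (ae XOR 7a) XOR 20 = d4 XOR 20 = f4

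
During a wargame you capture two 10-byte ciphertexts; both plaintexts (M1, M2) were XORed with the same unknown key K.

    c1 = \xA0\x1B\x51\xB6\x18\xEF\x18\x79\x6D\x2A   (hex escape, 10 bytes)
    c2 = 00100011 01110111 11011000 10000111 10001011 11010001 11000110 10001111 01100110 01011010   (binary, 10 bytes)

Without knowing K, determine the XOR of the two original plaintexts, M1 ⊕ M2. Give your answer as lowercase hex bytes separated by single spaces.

83 6c 89 31 93 3e de f6 0b 70

c1 ⊕ c2 = (M1 ⊕ K) ⊕ (M2 ⊕ K) = M1 ⊕ M2 — the shared key cancels under XOR.
a0 ^ 23 = 83
1b ^ 77 = 6c
51 ^ d8 = 89
b6 ^ 87 = 31
18 ^ 8b = 93
ef ^ d1 = 3e
18 ^ c6 = de
79 ^ 8f = f6
6d ^ 66 = 0b
2a ^ 5a = 70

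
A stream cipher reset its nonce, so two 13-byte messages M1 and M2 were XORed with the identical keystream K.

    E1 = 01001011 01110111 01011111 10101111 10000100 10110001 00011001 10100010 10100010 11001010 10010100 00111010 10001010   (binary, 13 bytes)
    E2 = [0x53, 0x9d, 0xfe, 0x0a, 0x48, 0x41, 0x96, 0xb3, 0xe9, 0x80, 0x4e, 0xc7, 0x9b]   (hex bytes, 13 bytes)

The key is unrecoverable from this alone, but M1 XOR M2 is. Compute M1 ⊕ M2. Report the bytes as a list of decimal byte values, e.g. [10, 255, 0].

E1 ⊕ E2 = (M1 ⊕ K) ⊕ (M2 ⊕ K) = M1 ⊕ M2 — the shared key cancels under XOR.
01001011 xor 01010011 = 00011000
01110111 xor 10011101 = 11101010
01011111 xor 11111110 = 10100001
10101111 xor 00001010 = 10100101
10000100 xor 01001000 = 11001100
10110001 xor 01000001 = 11110000
00011001 xor 10010110 = 10001111
10100010 xor 10110011 = 00010001
10100010 xor 11101001 = 01001011
11001010 xor 10000000 = 01001010
10010100 xor 01001110 = 11011010
00111010 xor 11000111 = 11111101
10001010 xor 10011011 = 00010001

[24, 234, 161, 165, 204, 240, 143, 17, 75, 74, 218, 253, 17]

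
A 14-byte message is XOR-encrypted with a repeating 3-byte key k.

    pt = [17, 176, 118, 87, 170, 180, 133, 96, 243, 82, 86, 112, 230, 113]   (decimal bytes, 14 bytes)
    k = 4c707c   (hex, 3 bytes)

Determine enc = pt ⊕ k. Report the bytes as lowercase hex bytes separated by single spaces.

5d c0 0a 1b da c8 c9 10 8f 1e 26 0c aa 01

The 3-byte key repeats, so the effective keystream is 4c 70 7c 4c 70 7c 4c 70 7c 4c 70 7c 4c 70.
byte 0: 00010001 ^ 01001100 = 01011101
byte 1: 10110000 ^ 01110000 = 11000000
byte 2: 01110110 ^ 01111100 = 00001010
byte 3: 01010111 ^ 01001100 = 00011011
byte 4: 10101010 ^ 01110000 = 11011010
byte 5: 10110100 ^ 01111100 = 11001000
byte 6: 10000101 ^ 01001100 = 11001001
byte 7: 01100000 ^ 01110000 = 00010000
byte 8: 11110011 ^ 01111100 = 10001111
byte 9: 01010010 ^ 01001100 = 00011110
byte 10: 01010110 ^ 01110000 = 00100110
byte 11: 01110000 ^ 01111100 = 00001100
byte 12: 11100110 ^ 01001100 = 10101010
byte 13: 01110001 ^ 01110000 = 00000001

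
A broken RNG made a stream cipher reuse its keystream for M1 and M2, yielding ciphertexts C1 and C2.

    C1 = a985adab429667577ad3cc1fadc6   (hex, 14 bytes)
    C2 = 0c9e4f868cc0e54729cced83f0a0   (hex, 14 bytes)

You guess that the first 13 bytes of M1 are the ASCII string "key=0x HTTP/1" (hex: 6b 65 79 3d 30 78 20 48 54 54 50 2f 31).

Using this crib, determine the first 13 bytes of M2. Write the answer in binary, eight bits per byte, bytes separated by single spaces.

First, C1 ⊕ C2 = (M1 ⊕ K) ⊕ (M2 ⊕ K) = M1 ⊕ M2, so the key drops out. Then M2 = (M1 ⊕ M2) ⊕ M1 over the first 13 bytes.
byte 0: (a9 ^ 0c) ^ 6b = a5 ^ 6b = ce
byte 1: (85 ^ 9e) ^ 65 = 1b ^ 65 = 7e
byte 2: (ad ^ 4f) ^ 79 = e2 ^ 79 = 9b
byte 3: (ab ^ 86) ^ 3d = 2d ^ 3d = 10
byte 4: (42 ^ 8c) ^ 30 = ce ^ 30 = fe
byte 5: (96 ^ c0) ^ 78 = 56 ^ 78 = 2e
byte 6: (67 ^ e5) ^ 20 = 82 ^ 20 = a2
byte 7: (57 ^ 47) ^ 48 = 10 ^ 48 = 58
byte 8: (7a ^ 29) ^ 54 = 53 ^ 54 = 07
byte 9: (d3 ^ cc) ^ 54 = 1f ^ 54 = 4b
byte 10: (cc ^ ed) ^ 50 = 21 ^ 50 = 71
byte 11: (1f ^ 83) ^ 2f = 9c ^ 2f = b3
byte 12: (ad ^ f0) ^ 31 = 5d ^ 31 = 6c

11001110 01111110 10011011 00010000 11111110 00101110 10100010 01011000 00000111 01001011 01110001 10110011 01101100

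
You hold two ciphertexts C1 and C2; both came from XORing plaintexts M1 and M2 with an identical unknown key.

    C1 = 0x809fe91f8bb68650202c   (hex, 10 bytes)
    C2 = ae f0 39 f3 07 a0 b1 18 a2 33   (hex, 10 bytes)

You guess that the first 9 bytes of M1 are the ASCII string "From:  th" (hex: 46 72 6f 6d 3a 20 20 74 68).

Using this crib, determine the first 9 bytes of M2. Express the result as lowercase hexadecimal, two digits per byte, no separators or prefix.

First, C1 ⊕ C2 = (M1 ⊕ K) ⊕ (M2 ⊕ K) = M1 ⊕ M2, so the key drops out. Then M2 = (M1 ⊕ M2) ⊕ M1 over the first 9 bytes.
byte 0: (80 XOR ae) XOR 46 = 2e XOR 46 = 68
byte 1: (9f XOR f0) XOR 72 = 6f XOR 72 = 1d
byte 2: (e9 XOR 39) XOR 6f = d0 XOR 6f = bf
byte 3: (1f XOR f3) XOR 6d = ec XOR 6d = 81
byte 4: (8b XOR 07) XOR 3a = 8c XOR 3a = b6
byte 5: (b6 XOR a0) XOR 20 = 16 XOR 20 = 36
byte 6: (86 XOR b1) XOR 20 = 37 XOR 20 = 17
byte 7: (50 XOR 18) XOR 74 = 48 XOR 74 = 3c
byte 8: (20 XOR a2) XOR 68 = 82 XOR 68 = ea

681dbf81b636173cea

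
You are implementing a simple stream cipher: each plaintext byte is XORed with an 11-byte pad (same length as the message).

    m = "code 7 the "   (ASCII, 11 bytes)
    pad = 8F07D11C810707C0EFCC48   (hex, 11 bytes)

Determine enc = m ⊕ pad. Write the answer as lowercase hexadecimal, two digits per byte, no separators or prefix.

XOR is its own inverse, so applying the key byte-wise gives the result directly.
63 ⊕ 8f = ec
6f ⊕ 07 = 68
64 ⊕ d1 = b5
65 ⊕ 1c = 79
20 ⊕ 81 = a1
37 ⊕ 07 = 30
20 ⊕ 07 = 27
74 ⊕ c0 = b4
68 ⊕ ef = 87
65 ⊕ cc = a9
20 ⊕ 48 = 68

ec68b579a13027b487a968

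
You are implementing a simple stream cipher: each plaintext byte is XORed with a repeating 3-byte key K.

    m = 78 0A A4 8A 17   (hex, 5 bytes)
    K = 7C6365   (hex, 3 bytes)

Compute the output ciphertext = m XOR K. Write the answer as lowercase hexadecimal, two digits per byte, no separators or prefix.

0469c1f674

The 3-byte key repeats, so the effective keystream is 7c 63 65 7c 63.
byte 0: 120 XOR 124 =   4
byte 1:  10 XOR  99 = 105
byte 2: 164 XOR 101 = 193
byte 3: 138 XOR 124 = 246
byte 4:  23 XOR  99 = 116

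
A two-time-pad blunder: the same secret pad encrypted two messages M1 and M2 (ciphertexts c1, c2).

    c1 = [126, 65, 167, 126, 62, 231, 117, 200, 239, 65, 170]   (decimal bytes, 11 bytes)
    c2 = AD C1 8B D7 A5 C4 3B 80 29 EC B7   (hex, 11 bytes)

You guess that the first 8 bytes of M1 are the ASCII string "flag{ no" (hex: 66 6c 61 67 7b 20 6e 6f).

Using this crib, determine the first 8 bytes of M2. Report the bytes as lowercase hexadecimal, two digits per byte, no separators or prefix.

First, c1 ⊕ c2 = (M1 ⊕ K) ⊕ (M2 ⊕ K) = M1 ⊕ M2, so the key drops out. Then M2 = (M1 ⊕ M2) ⊕ M1 over the first 8 bytes.
byte 0: (7e xor ad) xor 66 = d3 xor 66 = b5
byte 1: (41 xor c1) xor 6c = 80 xor 6c = ec
byte 2: (a7 xor 8b) xor 61 = 2c xor 61 = 4d
byte 3: (7e xor d7) xor 67 = a9 xor 67 = ce
byte 4: (3e xor a5) xor 7b = 9b xor 7b = e0
byte 5: (e7 xor c4) xor 20 = 23 xor 20 = 03
byte 6: (75 xor 3b) xor 6e = 4e xor 6e = 20
byte 7: (c8 xor 80) xor 6f = 48 xor 6f = 27

b5ec4dcee0032027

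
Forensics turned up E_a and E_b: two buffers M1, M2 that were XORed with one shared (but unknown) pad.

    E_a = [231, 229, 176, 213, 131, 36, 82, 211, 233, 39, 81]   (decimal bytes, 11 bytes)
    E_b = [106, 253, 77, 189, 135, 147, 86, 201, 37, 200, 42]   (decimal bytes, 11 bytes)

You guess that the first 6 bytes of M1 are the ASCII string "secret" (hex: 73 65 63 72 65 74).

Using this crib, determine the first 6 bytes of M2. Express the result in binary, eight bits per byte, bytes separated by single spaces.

11111110 01111101 10011110 00011010 01100001 11000011

First, E_a ⊕ E_b = (M1 ⊕ K) ⊕ (M2 ⊕ K) = M1 ⊕ M2, so the key drops out. Then M2 = (M1 ⊕ M2) ⊕ M1 over the first 6 bytes.
byte 0: (e7 ^ 6a) ^ 73 = 8d ^ 73 = fe
byte 1: (e5 ^ fd) ^ 65 = 18 ^ 65 = 7d
byte 2: (b0 ^ 4d) ^ 63 = fd ^ 63 = 9e
byte 3: (d5 ^ bd) ^ 72 = 68 ^ 72 = 1a
byte 4: (83 ^ 87) ^ 65 = 04 ^ 65 = 61
byte 5: (24 ^ 93) ^ 74 = b7 ^ 74 = c3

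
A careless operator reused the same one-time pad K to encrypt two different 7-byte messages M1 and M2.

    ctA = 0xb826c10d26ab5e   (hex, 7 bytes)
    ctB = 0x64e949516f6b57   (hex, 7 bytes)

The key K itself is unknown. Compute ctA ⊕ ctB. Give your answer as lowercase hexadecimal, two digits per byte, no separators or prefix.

dccf885c49c009

ctA ⊕ ctB = (M1 ⊕ K) ⊕ (M2 ⊕ K) = M1 ⊕ M2 — the shared key cancels under XOR.
184 ⊕ 100 = 220
 38 ⊕ 233 = 207
193 ⊕  73 = 136
 13 ⊕  81 =  92
 38 ⊕ 111 =  73
171 ⊕ 107 = 192
 94 ⊕  87 =   9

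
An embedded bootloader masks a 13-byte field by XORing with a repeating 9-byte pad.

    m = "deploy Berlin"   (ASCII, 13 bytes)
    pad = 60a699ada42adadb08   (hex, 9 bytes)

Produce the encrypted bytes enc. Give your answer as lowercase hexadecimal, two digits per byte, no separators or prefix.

The 9-byte key repeats, so the effective keystream is 60 a6 99 ad a4 2a da db 08 60 a6 99 ad.
byte 0: 64 xor 60 = 04
byte 1: 65 xor a6 = c3
byte 2: 70 xor 99 = e9
byte 3: 6c xor ad = c1
byte 4: 6f xor a4 = cb
byte 5: 79 xor 2a = 53
byte 6: 20 xor da = fa
byte 7: 42 xor db = 99
byte 8: 65 xor 08 = 6d
byte 9: 72 xor 60 = 12
byte 10: 6c xor a6 = ca
byte 11: 69 xor 99 = f0
byte 12: 6e xor ad = c3

04c3e9c1cb53fa996d12caf0c3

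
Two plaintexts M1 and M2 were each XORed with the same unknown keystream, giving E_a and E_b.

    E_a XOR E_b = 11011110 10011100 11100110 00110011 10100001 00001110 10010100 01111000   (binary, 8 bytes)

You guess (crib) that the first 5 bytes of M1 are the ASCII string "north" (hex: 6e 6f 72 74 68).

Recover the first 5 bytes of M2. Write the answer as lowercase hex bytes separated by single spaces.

b0 f3 94 47 c9

Since E_a ⊕ E_b = M1 ⊕ M2, XORing with the guessed M1 bytes yields the corresponding M2 bytes: M2 = (E_a ⊕ E_b) ⊕ M1.
222 xor 110 = 176
156 xor 111 = 243
230 xor 114 = 148
 51 xor 116 =  71
161 xor 104 = 201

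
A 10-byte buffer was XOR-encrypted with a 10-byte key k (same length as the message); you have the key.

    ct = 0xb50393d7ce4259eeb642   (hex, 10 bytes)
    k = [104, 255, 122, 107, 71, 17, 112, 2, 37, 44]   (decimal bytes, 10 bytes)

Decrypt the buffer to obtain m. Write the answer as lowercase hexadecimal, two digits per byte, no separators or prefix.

byte 0: b5 ⊕ 68 = dd
byte 1: 03 ⊕ ff = fc
byte 2: 93 ⊕ 7a = e9
byte 3: d7 ⊕ 6b = bc
byte 4: ce ⊕ 47 = 89
byte 5: 42 ⊕ 11 = 53
byte 6: 59 ⊕ 70 = 29
byte 7: ee ⊕ 02 = ec
byte 8: b6 ⊕ 25 = 93
byte 9: 42 ⊕ 2c = 6e

ddfce9bc895329ec936e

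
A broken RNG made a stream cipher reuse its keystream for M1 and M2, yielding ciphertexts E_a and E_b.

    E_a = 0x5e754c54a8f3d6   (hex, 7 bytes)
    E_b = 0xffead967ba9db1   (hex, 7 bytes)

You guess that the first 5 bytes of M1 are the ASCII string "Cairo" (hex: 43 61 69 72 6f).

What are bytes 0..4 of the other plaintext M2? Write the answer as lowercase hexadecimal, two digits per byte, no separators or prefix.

First, E_a ⊕ E_b = (M1 ⊕ K) ⊕ (M2 ⊕ K) = M1 ⊕ M2, so the key drops out. Then M2 = (M1 ⊕ M2) ⊕ M1 over the first 5 bytes.
byte 0: (5e ^ ff) ^ 43 = a1 ^ 43 = e2
byte 1: (75 ^ ea) ^ 61 = 9f ^ 61 = fe
byte 2: (4c ^ d9) ^ 69 = 95 ^ 69 = fc
byte 3: (54 ^ 67) ^ 72 = 33 ^ 72 = 41
byte 4: (a8 ^ ba) ^ 6f = 12 ^ 6f = 7d

e2fefc417d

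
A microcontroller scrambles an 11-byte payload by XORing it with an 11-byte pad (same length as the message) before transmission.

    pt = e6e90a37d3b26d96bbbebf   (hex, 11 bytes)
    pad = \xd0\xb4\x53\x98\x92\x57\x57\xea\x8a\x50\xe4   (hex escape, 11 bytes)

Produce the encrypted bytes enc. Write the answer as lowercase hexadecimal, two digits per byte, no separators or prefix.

byte 0: e6 ⊕ d0 = 36
byte 1: e9 ⊕ b4 = 5d
byte 2: 0a ⊕ 53 = 59
byte 3: 37 ⊕ 98 = af
byte 4: d3 ⊕ 92 = 41
byte 5: b2 ⊕ 57 = e5
byte 6: 6d ⊕ 57 = 3a
byte 7: 96 ⊕ ea = 7c
byte 8: bb ⊕ 8a = 31
byte 9: be ⊕ 50 = ee
byte 10: bf ⊕ e4 = 5b

365d59af41e53a7c31ee5b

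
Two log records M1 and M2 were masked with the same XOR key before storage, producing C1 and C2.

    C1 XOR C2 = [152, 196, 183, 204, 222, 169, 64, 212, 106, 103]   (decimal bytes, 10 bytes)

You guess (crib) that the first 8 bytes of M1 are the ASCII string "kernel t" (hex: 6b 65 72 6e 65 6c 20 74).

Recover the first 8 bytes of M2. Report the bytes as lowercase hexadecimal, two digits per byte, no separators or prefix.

Since C1 ⊕ C2 = M1 ⊕ M2, XORing with the guessed M1 bytes yields the corresponding M2 bytes: M2 = (C1 ⊕ C2) ⊕ M1.
98 ^ 6b = f3
c4 ^ 65 = a1
b7 ^ 72 = c5
cc ^ 6e = a2
de ^ 65 = bb
a9 ^ 6c = c5
40 ^ 20 = 60
d4 ^ 74 = a0

f3a1c5a2bbc560a0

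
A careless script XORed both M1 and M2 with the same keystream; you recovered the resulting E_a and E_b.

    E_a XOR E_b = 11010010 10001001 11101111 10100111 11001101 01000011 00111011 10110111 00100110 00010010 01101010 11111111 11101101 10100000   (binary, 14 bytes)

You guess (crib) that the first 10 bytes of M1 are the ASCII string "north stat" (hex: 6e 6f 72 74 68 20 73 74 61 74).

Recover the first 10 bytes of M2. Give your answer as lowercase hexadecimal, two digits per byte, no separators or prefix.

Since E_a ⊕ E_b = M1 ⊕ M2, XORing with the guessed M1 bytes yields the corresponding M2 bytes: M2 = (E_a ⊕ E_b) ⊕ M1.
d2 ^ 6e = bc
89 ^ 6f = e6
ef ^ 72 = 9d
a7 ^ 74 = d3
cd ^ 68 = a5
43 ^ 20 = 63
3b ^ 73 = 48
b7 ^ 74 = c3
26 ^ 61 = 47
12 ^ 74 = 66

bce69dd3a56348c34766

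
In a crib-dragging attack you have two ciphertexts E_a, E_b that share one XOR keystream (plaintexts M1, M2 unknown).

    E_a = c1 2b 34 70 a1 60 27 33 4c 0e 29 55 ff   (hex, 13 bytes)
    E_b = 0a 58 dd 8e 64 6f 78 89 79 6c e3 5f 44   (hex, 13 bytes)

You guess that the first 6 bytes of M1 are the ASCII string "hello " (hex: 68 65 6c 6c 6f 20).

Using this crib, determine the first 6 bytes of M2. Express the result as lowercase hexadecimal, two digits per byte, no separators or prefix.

a3168592aa2f

First, E_a ⊕ E_b = (M1 ⊕ K) ⊕ (M2 ⊕ K) = M1 ⊕ M2, so the key drops out. Then M2 = (M1 ⊕ M2) ⊕ M1 over the first 6 bytes.
byte 0: (c1 ^ 0a) ^ 68 = cb ^ 68 = a3
byte 1: (2b ^ 58) ^ 65 = 73 ^ 65 = 16
byte 2: (34 ^ dd) ^ 6c = e9 ^ 6c = 85
byte 3: (70 ^ 8e) ^ 6c = fe ^ 6c = 92
byte 4: (a1 ^ 64) ^ 6f = c5 ^ 6f = aa
byte 5: (60 ^ 6f) ^ 20 = 0f ^ 20 = 2f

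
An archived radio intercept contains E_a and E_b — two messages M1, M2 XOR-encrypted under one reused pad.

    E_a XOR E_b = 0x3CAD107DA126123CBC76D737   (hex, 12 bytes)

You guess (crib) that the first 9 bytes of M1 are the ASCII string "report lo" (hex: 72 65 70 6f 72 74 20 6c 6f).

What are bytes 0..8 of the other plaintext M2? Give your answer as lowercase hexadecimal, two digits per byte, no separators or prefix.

Since E_a ⊕ E_b = M1 ⊕ M2, XORing with the guessed M1 bytes yields the corresponding M2 bytes: M2 = (E_a ⊕ E_b) ⊕ M1.
byte 0: 3c XOR 72 = 4e
byte 1: ad XOR 65 = c8
byte 2: 10 XOR 70 = 60
byte 3: 7d XOR 6f = 12
byte 4: a1 XOR 72 = d3
byte 5: 26 XOR 74 = 52
byte 6: 12 XOR 20 = 32
byte 7: 3c XOR 6c = 50
byte 8: bc XOR 6f = d3

4ec86012d3523250d3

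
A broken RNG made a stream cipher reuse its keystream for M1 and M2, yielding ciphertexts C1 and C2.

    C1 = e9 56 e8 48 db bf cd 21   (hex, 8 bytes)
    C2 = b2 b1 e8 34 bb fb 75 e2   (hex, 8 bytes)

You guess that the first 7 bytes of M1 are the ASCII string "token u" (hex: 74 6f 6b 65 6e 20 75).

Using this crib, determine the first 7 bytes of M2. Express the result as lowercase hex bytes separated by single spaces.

First, C1 ⊕ C2 = (M1 ⊕ K) ⊕ (M2 ⊕ K) = M1 ⊕ M2, so the key drops out. Then M2 = (M1 ⊕ M2) ⊕ M1 over the first 7 bytes.
byte 0: (e9 xor b2) xor 74 = 5b xor 74 = 2f
byte 1: (56 xor b1) xor 6f = e7 xor 6f = 88
byte 2: (e8 xor e8) xor 6b = 00 xor 6b = 6b
byte 3: (48 xor 34) xor 65 = 7c xor 65 = 19
byte 4: (db xor bb) xor 6e = 60 xor 6e = 0e
byte 5: (bf xor fb) xor 20 = 44 xor 20 = 64
byte 6: (cd xor 75) xor 75 = b8 xor 75 = cd

2f 88 6b 19 0e 64 cd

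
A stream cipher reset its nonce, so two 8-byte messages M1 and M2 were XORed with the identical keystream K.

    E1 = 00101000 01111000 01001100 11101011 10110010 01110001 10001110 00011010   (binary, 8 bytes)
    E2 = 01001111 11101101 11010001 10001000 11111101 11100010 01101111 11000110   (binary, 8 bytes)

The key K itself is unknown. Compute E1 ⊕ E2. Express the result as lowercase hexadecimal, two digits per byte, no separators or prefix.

E1 ⊕ E2 = (M1 ⊕ K) ⊕ (M2 ⊕ K) = M1 ⊕ M2 — the shared key cancels under XOR.
28 ⊕ 4f = 67
78 ⊕ ed = 95
4c ⊕ d1 = 9d
eb ⊕ 88 = 63
b2 ⊕ fd = 4f
71 ⊕ e2 = 93
8e ⊕ 6f = e1
1a ⊕ c6 = dc

67959d634f93e1dc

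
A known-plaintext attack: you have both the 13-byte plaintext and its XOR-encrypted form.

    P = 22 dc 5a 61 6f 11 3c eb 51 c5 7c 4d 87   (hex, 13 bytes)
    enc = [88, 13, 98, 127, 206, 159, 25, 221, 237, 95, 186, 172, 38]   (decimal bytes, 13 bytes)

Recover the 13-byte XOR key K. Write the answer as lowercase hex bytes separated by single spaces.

7a d1 38 1e a1 8e 25 36 bc 9a c6 e1 a1

Since enc = P ⊕ K, XORing both sides with P gives K = P ⊕ enc.
byte 0:  34 XOR  88 = 122
byte 1: 220 XOR  13 = 209
byte 2:  90 XOR  98 =  56
byte 3:  97 XOR 127 =  30
byte 4: 111 XOR 206 = 161
byte 5:  17 XOR 159 = 142
byte 6:  60 XOR  25 =  37
byte 7: 235 XOR 221 =  54
byte 8:  81 XOR 237 = 188
byte 9: 197 XOR  95 = 154
byte 10: 124 XOR 186 = 198
byte 11:  77 XOR 172 = 225
byte 12: 135 XOR  38 = 161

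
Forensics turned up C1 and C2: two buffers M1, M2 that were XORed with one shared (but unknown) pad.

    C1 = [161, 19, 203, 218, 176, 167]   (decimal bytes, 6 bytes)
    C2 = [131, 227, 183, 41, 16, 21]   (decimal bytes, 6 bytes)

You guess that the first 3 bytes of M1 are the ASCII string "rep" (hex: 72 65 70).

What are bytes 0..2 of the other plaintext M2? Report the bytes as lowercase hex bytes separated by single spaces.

50 95 0c

First, C1 ⊕ C2 = (M1 ⊕ K) ⊕ (M2 ⊕ K) = M1 ⊕ M2, so the key drops out. Then M2 = (M1 ⊕ M2) ⊕ M1 over the first 3 bytes.
byte 0: (a1 ⊕ 83) ⊕ 72 = 22 ⊕ 72 = 50
byte 1: (13 ⊕ e3) ⊕ 65 = f0 ⊕ 65 = 95
byte 2: (cb ⊕ b7) ⊕ 70 = 7c ⊕ 70 = 0c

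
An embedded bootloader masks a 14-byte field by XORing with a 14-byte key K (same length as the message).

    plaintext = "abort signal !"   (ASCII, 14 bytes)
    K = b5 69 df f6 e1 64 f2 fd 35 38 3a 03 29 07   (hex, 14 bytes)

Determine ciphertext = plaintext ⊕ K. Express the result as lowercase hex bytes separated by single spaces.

byte 0: 61 XOR b5 = d4
byte 1: 62 XOR 69 = 0b
byte 2: 6f XOR df = b0
byte 3: 72 XOR f6 = 84
byte 4: 74 XOR e1 = 95
byte 5: 20 XOR 64 = 44
byte 6: 73 XOR f2 = 81
byte 7: 69 XOR fd = 94
byte 8: 67 XOR 35 = 52
byte 9: 6e XOR 38 = 56
byte 10: 61 XOR 3a = 5b
byte 11: 6c XOR 03 = 6f
byte 12: 20 XOR 29 = 09
byte 13: 21 XOR 07 = 26

d4 0b b0 84 95 44 81 94 52 56 5b 6f 09 26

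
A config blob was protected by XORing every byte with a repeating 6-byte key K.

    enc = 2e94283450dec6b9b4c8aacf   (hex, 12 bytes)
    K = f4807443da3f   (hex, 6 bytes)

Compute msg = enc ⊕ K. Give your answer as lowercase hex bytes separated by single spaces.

da 14 5c 77 8a e1 32 39 c0 8b 70 f0

The 6-byte key repeats, so the effective keystream is f4 80 74 43 da 3f f4 80 74 43 da 3f.
byte 0: 2e xor f4 = da
byte 1: 94 xor 80 = 14
byte 2: 28 xor 74 = 5c
byte 3: 34 xor 43 = 77
byte 4: 50 xor da = 8a
byte 5: de xor 3f = e1
byte 6: c6 xor f4 = 32
byte 7: b9 xor 80 = 39
byte 8: b4 xor 74 = c0
byte 9: c8 xor 43 = 8b
byte 10: aa xor da = 70
byte 11: cf xor 3f = f0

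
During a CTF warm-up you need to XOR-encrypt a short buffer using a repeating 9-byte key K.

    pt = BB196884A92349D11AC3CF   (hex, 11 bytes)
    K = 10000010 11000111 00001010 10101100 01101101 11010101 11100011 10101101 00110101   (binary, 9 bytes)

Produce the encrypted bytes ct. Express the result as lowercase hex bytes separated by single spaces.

39 de 62 28 c4 f6 aa 7c 2f 41 08

The 9-byte key repeats, so the effective keystream is 82 c7 0a ac 6d d5 e3 ad 35 82 c7.
byte 0: bb xor 82 = 39
byte 1: 19 xor c7 = de
byte 2: 68 xor 0a = 62
byte 3: 84 xor ac = 28
byte 4: a9 xor 6d = c4
byte 5: 23 xor d5 = f6
byte 6: 49 xor e3 = aa
byte 7: d1 xor ad = 7c
byte 8: 1a xor 35 = 2f
byte 9: c3 xor 82 = 41
byte 10: cf xor c7 = 08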